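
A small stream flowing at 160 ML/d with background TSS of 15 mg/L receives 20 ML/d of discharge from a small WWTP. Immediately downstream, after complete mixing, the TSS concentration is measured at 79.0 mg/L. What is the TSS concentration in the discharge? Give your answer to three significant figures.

591 mg/L

Mass balance: 160.0·15.00 + 20.00·Cₑ = 180.0·79.00
→ Cₑ = (180.0·79.00 − 160.0·15.00) / 20.00 = 591.0 mg/L.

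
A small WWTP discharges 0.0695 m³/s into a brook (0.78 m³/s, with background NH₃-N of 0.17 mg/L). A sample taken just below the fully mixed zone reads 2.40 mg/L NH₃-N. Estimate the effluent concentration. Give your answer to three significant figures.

Mass balance: 0.7800·0.1700 + 0.06950·Cₑ = 0.8495·2.400
→ Cₑ = (0.8495·2.400 − 0.7800·0.1700) / 0.06950 = 27.43 mg/L.

27.4 mg/L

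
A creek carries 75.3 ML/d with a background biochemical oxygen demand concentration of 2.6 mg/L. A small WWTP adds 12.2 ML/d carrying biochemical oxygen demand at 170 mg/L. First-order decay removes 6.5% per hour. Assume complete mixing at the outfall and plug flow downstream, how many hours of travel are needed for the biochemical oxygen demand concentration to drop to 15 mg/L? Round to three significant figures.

Conservation of mass: C = (75.30·2.600 + 12.20·170.0) / 87.50 = 2270/87.50 = 25.94 mg/L.
6.5%/h lost → k = −ln(1 − 0.065) = 0.06721 h⁻¹.
25.94·exp(−k·t) = 15 → t = ln(25.94/15)/k = 29340 s = 8.150 h.

8.15 h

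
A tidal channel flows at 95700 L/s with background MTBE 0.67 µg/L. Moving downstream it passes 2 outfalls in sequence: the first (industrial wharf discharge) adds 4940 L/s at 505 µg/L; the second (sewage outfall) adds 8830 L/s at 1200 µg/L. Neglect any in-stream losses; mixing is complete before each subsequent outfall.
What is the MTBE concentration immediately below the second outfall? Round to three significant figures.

After outfall 1: Q = 95700 + 4940 = 100600 L/s; C = (95700·0.6700 + 4940·505.0)/100600 = 25.43 µg/L.
After outfall 2: Q = 100600 + 8830 = 109500 L/s; C = (100600·25.43 + 8830·1200)/109500 = 120.2 µg/L.

120 µg/L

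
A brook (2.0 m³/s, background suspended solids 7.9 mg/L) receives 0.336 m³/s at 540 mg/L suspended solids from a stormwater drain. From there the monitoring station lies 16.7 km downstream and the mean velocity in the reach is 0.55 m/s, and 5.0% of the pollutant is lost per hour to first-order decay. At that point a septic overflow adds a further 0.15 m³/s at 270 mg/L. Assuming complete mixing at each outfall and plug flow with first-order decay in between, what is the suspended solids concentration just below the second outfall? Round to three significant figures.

Mixed concentration C = ΣQC/ΣQ = (2.000·7.900 + 0.3360·540.0) / 2.336 = 197.2/2.336 = 84.43 mg/L; combined flow 2.336 m³/s.
Travel time t = 16.7·1000 / 0.55 = 30360 s = 8.434 h.
5.0%/h lost → k = −ln(1 − 0.05) = 0.05129 h⁻¹.
First-order decay: C = 84.43·exp(−k·t) = 84.43·0.6488 = 54.78 mg/L.
At the second outfall, C = (2.336·54.78 + 0.1500·270.0) / (2.336 + 0.1500) = 67.77 mg/L.

67.8 mg/L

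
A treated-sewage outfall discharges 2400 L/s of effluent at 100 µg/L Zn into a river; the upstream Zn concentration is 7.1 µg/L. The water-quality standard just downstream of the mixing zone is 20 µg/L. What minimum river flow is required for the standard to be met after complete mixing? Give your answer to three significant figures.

Set C_mix = 20: (Q·7.100 + 2400·100.0) / (Q + 2400) = 20
→ Q = 2400·(100.0 − 20)/(20 − 7.100) = 14880 L/s.

14900 L/s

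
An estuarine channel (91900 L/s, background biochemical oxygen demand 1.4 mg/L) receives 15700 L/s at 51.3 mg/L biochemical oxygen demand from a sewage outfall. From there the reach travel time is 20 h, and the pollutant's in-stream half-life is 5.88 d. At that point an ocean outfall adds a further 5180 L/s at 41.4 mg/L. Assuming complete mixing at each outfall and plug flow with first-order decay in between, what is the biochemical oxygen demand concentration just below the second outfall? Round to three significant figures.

9.41 mg/L

Mixed concentration C = ΣQC/ΣQ = (91900·1.400 + 15700·51.30) / 107600 = 934100/107600 = 8.681 mg/L; combined flow 107600 L/s.
Half-life 5.88 d → k = ln 2 / 5.88 = 0.1179 d⁻¹.
Applying C = C₀e^(−kt): 8.681 × 0.9064 = 7.869 mg/L.
Second outfall: C = (107600·7.869 + 5180·41.40)/112800 = 9.409 mg/L.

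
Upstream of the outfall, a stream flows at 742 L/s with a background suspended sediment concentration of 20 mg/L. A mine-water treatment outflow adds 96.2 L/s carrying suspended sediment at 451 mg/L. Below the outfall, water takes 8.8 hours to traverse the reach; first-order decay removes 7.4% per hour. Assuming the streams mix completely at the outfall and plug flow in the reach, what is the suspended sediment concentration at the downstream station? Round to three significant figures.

35.3 mg/L

After mixing, C = (742.0·20.00 + 96.20·451.0) / 838.2 = 58230/838.2 = 69.47 mg/L.
7.4%/h lost → k = −ln(1 − 0.074) = 0.07688 h⁻¹.
Decay over the reach: 69.47·exp(−kt) = 69.47·0.5084 = 35.31 mg/L.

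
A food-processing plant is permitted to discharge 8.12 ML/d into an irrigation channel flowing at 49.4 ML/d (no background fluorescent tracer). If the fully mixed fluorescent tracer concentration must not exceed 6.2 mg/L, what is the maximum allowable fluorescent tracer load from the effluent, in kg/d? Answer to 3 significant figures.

357 kg/d

Mass balance at the limit: 49.40·0 + 8.120·Cₑ = 57.52·6.2 → Cₑ = 43.92 mg/L.
8.120 ML/d = 0.09398 m³/s. Load = 0.09398 m³/s × 43.92 g/m³ × 86 400 s/d = 356.6 kg/d.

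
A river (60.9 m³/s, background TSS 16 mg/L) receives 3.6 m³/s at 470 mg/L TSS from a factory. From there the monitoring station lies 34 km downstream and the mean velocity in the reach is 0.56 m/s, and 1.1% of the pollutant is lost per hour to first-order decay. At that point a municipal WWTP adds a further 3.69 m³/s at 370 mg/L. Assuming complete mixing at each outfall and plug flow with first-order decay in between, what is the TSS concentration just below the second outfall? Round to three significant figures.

52.5 mg/L

Mixed concentration C = ΣQC/ΣQ = (60.90·16.00 + 3.600·470.0) / 64.50 = 2666/64.50 = 41.34 mg/L; combined flow 64.50 m³/s.
Travel time t = 34·1000 / 0.56 = 60710 s = 16.87 h.
1.1%/h lost → k = −ln(1 − 0.011) = 0.01106 h⁻¹.
Applying C = C₀e^(−kt): 41.34 × 0.8298 = 34.30 mg/L.
Second outfall: C = (64.50·34.30 + 3.690·370.0)/68.19 = 52.47 mg/L.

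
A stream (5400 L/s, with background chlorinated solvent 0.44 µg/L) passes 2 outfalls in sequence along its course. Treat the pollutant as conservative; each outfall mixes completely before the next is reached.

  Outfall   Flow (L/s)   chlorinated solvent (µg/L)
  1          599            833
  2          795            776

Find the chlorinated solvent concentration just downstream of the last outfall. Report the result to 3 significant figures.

Below outfall 1: Q → 5999 L/s, C = (5400·0.4400 + 599.0·833.0)/5999 = 83.57 µg/L.
Below outfall 2: Q → 6794 L/s, C = (5999·83.57 + 795.0·776.0)/6794 = 164.6 µg/L.

165 µg/L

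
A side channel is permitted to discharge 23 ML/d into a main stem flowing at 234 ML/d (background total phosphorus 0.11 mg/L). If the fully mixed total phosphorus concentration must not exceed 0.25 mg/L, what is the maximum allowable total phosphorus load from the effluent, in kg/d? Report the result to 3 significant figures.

Mass balance at the limit: 234.0·0.1100 + 23.00·Cₑ = 257.0·0.25 → Cₑ = 1.674 mg/L.
23.00 ML/d = 0.2662 m³/s. Load = 0.2662 m³/s × 1.674 g/m³ × 86 400 s/d = 38.51 kg/d.

38.5 kg/d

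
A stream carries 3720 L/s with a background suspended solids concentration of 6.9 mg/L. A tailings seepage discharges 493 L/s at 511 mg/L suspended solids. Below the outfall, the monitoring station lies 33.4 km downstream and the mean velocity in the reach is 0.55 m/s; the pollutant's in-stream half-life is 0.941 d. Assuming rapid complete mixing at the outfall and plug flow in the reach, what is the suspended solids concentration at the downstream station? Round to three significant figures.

39.3 mg/L

Flow-weighted average: C = (3720·6.900 + 493.0·511.0) / 4213 = 277600/4213 = 65.89 mg/L.
Travel time t = 33.4·1000 / 0.55 = 60730 s = 16.87 h.
Half-life 0.941 d → k = ln 2 / 0.941 = 0.7366 d⁻¹.
Applying C = C₀e^(−kt): 65.89 × 0.5959 = 39.26 mg/L.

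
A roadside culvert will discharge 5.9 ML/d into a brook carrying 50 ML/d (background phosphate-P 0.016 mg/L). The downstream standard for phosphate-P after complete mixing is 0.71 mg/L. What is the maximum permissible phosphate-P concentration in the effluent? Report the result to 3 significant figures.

6.59 mg/L

At the limit, (Qr·Cr + Qe·Cₑ)/(Qr + Qe) = 0.71:
Cₑ = (55.90·0.71 − 50.00·0.01600) / 5.900 = 6.591 mg/L.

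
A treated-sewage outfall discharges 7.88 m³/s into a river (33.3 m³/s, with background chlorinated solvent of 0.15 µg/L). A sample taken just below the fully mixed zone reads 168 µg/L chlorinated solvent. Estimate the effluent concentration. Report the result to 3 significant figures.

Mass balance: 33.30·0.1500 + 7.880·Cₑ = 41.18·168.0
→ Cₑ = (41.18·168.0 − 33.30·0.1500) / 7.880 = 877.3 µg/L.

877 µg/L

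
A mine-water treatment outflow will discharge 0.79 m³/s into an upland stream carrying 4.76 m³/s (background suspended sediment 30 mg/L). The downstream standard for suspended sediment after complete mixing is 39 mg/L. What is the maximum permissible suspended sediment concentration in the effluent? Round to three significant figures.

93.2 mg/L

At the limit, (Qr·Cr + Qe·Cₑ)/(Qr + Qe) = 39:
Cₑ = (5.550·39 − 4.760·30.00) / 0.7900 = 93.23 mg/L.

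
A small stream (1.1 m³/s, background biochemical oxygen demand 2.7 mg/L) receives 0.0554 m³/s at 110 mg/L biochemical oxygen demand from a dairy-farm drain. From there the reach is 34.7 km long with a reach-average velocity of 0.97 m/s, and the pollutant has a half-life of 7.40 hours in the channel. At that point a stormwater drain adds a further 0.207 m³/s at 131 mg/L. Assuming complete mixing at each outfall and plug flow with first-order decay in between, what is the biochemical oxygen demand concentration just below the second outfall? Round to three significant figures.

Flow-weighted average: C = (1.100·2.700 + 0.05540·110.0) / 1.155 = 9.064/1.155 = 7.845 mg/L; combined flow 1.155 m³/s.
Travel time t = 34.7·1000 / 0.97 = 35770 s = 9.937 h.
Half-life 7.40 h → k = ln 2 / 7.40 = 0.09367 h⁻¹ = 2.248 d⁻¹.
Decay over the reach: 7.845·exp(−kt) = 7.845·0.3942 = 3.093 mg/L.
Second outfall: C = (1.155·3.093 + 0.2070·131.0)/1.362 = 22.53 mg/L.

22.5 mg/L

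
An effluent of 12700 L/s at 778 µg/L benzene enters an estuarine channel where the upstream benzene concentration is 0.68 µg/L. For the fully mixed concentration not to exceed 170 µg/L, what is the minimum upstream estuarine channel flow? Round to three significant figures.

Set C_mix = 170: (Q·0.6800 + 12700·778.0) / (Q + 12700) = 170
→ Q = 12700·(778.0 − 170)/(170 − 0.6800) = 45600 L/s.

45600 L/s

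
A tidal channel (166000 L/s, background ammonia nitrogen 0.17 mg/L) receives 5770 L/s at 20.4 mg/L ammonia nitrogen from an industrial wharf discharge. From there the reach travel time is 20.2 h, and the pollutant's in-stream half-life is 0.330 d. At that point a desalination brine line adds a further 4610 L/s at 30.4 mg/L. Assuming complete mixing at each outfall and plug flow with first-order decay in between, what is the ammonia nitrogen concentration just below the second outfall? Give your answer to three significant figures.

0.936 mg/L

Mass balance: C = (166000·0.1700 + 5770·20.40) / 171800 = 145900/171800 = 0.8496 mg/L; combined flow 171800 L/s.
Half-life 0.330 d → k = ln 2 / 0.330 = 2.100 d⁻¹.
First-order decay: C = 0.8496·exp(−k·t) = 0.8496·0.1707 = 0.1450 mg/L.
Second outfall: C = (171800·0.1450 + 4610·30.40)/176400 = 0.9358 mg/L.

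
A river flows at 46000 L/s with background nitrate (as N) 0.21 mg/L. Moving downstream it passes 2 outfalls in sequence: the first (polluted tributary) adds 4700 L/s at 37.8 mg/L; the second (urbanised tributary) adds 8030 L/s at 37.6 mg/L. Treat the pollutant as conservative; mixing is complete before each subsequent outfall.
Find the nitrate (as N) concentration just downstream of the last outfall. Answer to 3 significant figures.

8.33 mg/L

Outfall 1: combined Q = 50700 L/s; C = (46000·0.2100 + 4700·37.80)/50700 = 3.695 mg/L.
Outfall 2: combined Q = 58730 L/s; C = (50700·3.695 + 8030·37.60)/58730 = 8.330 mg/L.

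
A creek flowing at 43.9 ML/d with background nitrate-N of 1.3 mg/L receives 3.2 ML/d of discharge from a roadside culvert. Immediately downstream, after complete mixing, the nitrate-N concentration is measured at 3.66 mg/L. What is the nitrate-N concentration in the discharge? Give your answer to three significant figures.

36.0 mg/L

Mass balance: 43.90·1.300 + 3.200·Cₑ = 47.10·3.660
→ Cₑ = (47.10·3.660 − 43.90·1.300) / 3.200 = 36.04 mg/L.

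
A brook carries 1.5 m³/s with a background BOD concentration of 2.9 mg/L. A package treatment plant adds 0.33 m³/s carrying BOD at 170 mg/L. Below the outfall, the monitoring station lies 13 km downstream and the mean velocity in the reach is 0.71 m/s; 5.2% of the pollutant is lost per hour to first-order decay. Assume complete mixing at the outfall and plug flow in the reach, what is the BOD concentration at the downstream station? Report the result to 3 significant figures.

25.2 mg/L

Mixed concentration C = ΣQC/ΣQ = (1.500·2.900 + 0.3300·170.0) / 1.830 = 60.45/1.830 = 33.03 mg/L.
Travel time t = 13·1000 / 0.71 = 18310 s = 5.086 h.
5.2%/h lost → k = −ln(1 − 0.052) = 0.05340 h⁻¹.
First-order decay: C = 33.03·exp(−k·t) = 33.03·0.7622 = 25.18 mg/L.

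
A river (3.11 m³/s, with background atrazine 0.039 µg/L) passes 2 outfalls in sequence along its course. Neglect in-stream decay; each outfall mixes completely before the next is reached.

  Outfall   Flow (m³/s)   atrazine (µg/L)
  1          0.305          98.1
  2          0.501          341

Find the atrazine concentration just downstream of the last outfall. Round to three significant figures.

51.3 µg/L

Below outfall 1: Q → 3.415 m³/s, C = (3.110·0.03900 + 0.3050·98.10)/3.415 = 8.797 µg/L.
Below outfall 2: Q → 3.916 m³/s, C = (3.415·8.797 + 0.5010·341.0)/3.916 = 51.30 µg/L.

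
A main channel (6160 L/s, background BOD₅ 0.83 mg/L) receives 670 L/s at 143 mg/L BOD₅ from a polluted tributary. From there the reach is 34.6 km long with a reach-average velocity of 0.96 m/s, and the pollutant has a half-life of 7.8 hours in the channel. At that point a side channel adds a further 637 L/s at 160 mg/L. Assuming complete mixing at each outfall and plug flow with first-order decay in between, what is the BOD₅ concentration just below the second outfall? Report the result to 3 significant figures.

After mixing, C = (6160·0.8300 + 670.0·143.0) / 6830 = 100900/6830 = 14.78 mg/L; combined flow 6830 L/s.
Travel time t = 34.6·1000 / 0.96 = 36040 s = 10.01 h.
Half-life 7.8 h → k = ln 2 / 7.8 = 0.08887 h⁻¹ = 2.133 d⁻¹.
First-order decay: C = 14.78·exp(−k·t) = 14.78·0.4108 = 6.070 mg/L.
Second outfall: C = (6830·6.070 + 637.0·160.0)/7467 = 19.20 mg/L.

19.2 mg/L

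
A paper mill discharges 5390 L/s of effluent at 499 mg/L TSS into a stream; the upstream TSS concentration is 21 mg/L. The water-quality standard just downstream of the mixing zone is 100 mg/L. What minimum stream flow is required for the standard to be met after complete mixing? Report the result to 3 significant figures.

Set C_mix = 100: (Q·21.00 + 5390·499.0) / (Q + 5390) = 100
→ Q = 5390·(499.0 − 100)/(100 − 21.00) = 27220 L/s.

27200 L/s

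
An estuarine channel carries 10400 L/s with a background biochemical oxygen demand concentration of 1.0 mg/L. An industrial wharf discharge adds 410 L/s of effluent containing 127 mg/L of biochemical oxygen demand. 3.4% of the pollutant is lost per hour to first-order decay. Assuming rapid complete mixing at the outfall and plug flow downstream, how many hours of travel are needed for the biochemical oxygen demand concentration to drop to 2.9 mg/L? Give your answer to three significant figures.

After mixing, C = (10400·1.000 + 410.0·127.0) / 10810 = 62470/10810 = 5.779 mg/L.
3.4%/h lost → k = −ln(1 − 0.034) = 0.03459 h⁻¹.
5.779·exp(−k·t) = 2.9 → t = ln(5.779/2.9)/k = 71760 s = 19.93 h.

19.9 h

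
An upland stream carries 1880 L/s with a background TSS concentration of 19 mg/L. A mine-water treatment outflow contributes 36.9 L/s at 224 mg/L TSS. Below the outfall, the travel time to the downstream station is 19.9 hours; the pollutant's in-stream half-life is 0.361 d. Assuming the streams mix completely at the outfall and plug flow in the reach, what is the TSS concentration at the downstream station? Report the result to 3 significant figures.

4.67 mg/L

Conservation of mass: C = (1880·19.00 + 36.90·224.0) / 1917 = 43990/1917 = 22.95 mg/L.
Half-life 0.361 d → k = ln 2 / 0.361 = 1.920 d⁻¹.
After decay, C = 22.95 × e^(−kt) = 22.95 × 0.2035 = 4.670 mg/L.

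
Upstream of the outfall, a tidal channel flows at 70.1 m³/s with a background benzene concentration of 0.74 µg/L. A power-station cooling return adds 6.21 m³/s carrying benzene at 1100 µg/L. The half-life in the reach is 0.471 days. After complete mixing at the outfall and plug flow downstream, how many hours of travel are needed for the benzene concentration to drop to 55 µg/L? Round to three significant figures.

Conservation of mass: C = (70.10·0.7400 + 6.210·1100) / 76.31 = 6883/76.31 = 90.20 µg/L.
Half-life 0.471 d → k = ln 2 / 0.471 = 1.472 d⁻¹.
90.20·exp(−k·t) = 55 → t = ln(90.20/55)/k = 29040 s = 8.067 h.

8.07 h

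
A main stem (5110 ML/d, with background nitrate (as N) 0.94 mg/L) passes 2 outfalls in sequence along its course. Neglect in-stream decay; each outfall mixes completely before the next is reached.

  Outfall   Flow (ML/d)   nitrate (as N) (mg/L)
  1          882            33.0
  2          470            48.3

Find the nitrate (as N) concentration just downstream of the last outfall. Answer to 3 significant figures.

8.76 mg/L

Below outfall 1: Q → 5992 ML/d, C = (5110·0.9400 + 882.0·33.00)/5992 = 5.659 mg/L.
Below outfall 2: Q → 6462 ML/d, C = (5992·5.659 + 470.0·48.30)/6462 = 8.761 mg/L.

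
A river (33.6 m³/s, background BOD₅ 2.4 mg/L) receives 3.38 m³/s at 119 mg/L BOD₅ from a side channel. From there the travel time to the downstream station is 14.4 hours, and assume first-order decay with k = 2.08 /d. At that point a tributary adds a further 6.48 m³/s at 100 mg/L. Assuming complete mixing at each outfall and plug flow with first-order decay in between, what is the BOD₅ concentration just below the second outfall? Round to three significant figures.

18.1 mg/L

Conservation of mass: C = (33.60·2.400 + 3.380·119.0) / 36.98 = 482.9/36.98 = 13.06 mg/L; combined flow 36.98 m³/s.
Applying C = C₀e^(−kt): 13.06 × 0.2871 = 3.748 mg/L.
At the second outfall, C = (36.98·3.748 + 6.480·100.0) / (36.98 + 6.480) = 18.10 mg/L.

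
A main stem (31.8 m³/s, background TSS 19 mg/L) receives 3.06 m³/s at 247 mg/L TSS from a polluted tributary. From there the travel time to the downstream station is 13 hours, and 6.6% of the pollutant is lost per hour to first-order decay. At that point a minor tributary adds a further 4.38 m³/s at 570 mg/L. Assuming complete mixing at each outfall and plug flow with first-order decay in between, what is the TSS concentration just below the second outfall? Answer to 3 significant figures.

77.9 mg/L

Mixed concentration C = ΣQC/ΣQ = (31.80·19.00 + 3.060·247.0) / 34.86 = 1360/34.86 = 39.01 mg/L; combined flow 34.86 m³/s.
6.6%/h lost → k = −ln(1 − 0.066) = 0.06828 h⁻¹.
Applying C = C₀e^(−kt): 39.01 × 0.4116 = 16.06 mg/L.
At the second outfall, C = (34.86·16.06 + 4.380·570.0) / (34.86 + 4.380) = 77.89 mg/L.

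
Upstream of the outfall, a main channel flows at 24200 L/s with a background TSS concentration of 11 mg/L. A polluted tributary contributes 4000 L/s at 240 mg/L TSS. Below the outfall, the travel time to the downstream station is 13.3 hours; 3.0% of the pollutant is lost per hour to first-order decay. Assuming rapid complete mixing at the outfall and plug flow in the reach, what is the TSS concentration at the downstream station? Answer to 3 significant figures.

Conservation of mass: C = (24200·11.00 + 4000·240.0) / 28200 = 1226000/28200 = 43.48 mg/L.
3.0%/h lost → k = −ln(1 − 0.03) = 0.03046 h⁻¹.
Decay over the reach: 43.48·exp(−kt) = 43.48·0.6669 = 29.00 mg/L.

29.0 mg/L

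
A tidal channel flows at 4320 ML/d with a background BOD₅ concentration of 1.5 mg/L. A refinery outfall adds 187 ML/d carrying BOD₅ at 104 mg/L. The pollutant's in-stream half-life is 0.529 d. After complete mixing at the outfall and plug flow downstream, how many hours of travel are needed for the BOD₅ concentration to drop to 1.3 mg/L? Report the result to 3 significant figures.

Mass balance: C = (4320·1.500 + 187.0·104.0) / 4507 = 25930/4507 = 5.753 mg/L.
Half-life 0.529 d → k = ln 2 / 0.529 = 1.310 d⁻¹.
5.753·exp(−k·t) = 1.3 → t = ln(5.753/1.3)/k = 98070 s = 27.24 h.

27.2 h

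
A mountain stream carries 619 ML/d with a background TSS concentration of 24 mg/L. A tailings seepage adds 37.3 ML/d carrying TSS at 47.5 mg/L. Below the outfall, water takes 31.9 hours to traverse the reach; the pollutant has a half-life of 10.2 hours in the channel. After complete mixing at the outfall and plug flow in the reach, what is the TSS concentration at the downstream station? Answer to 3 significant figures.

Conservation of mass: C = (619.0·24.00 + 37.30·47.50) / 656.3 = 16630/656.3 = 25.34 mg/L.
Half-life 10.2 h → k = ln 2 / 10.2 = 0.06796 h⁻¹ = 1.631 d⁻¹.
After decay, C = 25.34 × e^(−kt) = 25.34 × 0.1144 = 2.899 mg/L.

2.90 mg/L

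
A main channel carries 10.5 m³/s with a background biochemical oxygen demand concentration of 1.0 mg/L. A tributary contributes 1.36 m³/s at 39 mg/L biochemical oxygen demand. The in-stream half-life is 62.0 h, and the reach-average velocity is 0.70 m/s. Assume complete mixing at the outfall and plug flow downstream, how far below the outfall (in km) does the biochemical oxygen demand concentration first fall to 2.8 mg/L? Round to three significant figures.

Mixed concentration C = ΣQC/ΣQ = (10.50·1.000 + 1.360·39.00) / 11.86 = 63.54/11.86 = 5.358 mg/L.
Half-life 62.0 h → k = ln 2 / 62.0 = 0.01118 h⁻¹ = 0.2683 d⁻¹.
Set 5.358·exp(−k·t) = 2.8 → t = ln(5.358/2.8)/k = 208900 s = 58.04 h.
Distance = v·t = 0.70·208900 = 146300 m = 146.3 km.

146 km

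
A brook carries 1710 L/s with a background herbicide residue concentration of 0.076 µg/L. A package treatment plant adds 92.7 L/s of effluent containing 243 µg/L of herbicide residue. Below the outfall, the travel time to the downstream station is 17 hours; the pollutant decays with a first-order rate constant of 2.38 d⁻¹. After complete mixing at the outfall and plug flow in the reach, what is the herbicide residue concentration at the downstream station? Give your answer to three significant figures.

After mixing, C = (1710·0.07600 + 92.70·243.0) / 1803 = 22660/1803 = 12.57 µg/L.
Applying C = C₀e^(−kt): 12.57 × 0.1853 = 2.329 µg/L.

2.33 µg/L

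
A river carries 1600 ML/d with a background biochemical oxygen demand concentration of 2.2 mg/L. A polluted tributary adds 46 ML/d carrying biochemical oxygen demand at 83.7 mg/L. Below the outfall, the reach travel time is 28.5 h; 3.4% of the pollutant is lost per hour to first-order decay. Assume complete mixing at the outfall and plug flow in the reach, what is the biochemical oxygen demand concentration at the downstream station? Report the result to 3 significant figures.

Conservation of mass: C = (1600·2.200 + 46.00·83.70) / 1646 = 7370/1646 = 4.478 mg/L.
3.4%/h lost → k = −ln(1 − 0.034) = 0.03459 h⁻¹.
Decay over the reach: 4.478·exp(−kt) = 4.478·0.3731 = 1.671 mg/L.

1.67 mg/L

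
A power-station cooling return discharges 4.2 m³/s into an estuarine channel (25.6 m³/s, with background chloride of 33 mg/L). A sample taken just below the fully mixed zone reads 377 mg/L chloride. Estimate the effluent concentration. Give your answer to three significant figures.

Mass balance: 25.60·33.00 + 4.200·Cₑ = 29.80·377.0
→ Cₑ = (29.80·377.0 − 25.60·33.00) / 4.200 = 2474 mg/L.

2470 mg/L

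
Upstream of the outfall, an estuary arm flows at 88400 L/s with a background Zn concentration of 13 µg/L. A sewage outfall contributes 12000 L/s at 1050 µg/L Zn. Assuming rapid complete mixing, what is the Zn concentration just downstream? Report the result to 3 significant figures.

137 µg/L

After mixing, C = (88400·13.00 + 12000·1050) / 100400 = 13750000/100400 = 136.9 µg/L.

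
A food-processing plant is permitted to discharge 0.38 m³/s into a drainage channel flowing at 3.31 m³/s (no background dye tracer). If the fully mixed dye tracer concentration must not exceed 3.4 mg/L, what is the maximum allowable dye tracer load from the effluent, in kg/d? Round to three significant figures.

Mass balance at the limit: 3.310·0 + 0.3800·Cₑ = 3.690·3.4 → Cₑ = 33.02 mg/L.
Load = 0.3800 m³/s × 33.02 g/m³ × 86 400 s/d = 1084 kg/d.

1080 kg/d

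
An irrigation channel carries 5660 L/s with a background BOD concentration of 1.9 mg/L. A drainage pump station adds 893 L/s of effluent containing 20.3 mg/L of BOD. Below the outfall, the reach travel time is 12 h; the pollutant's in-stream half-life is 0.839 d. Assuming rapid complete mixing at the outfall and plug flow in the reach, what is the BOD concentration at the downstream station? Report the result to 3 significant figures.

2.92 mg/L

After mixing, C = (5660·1.900 + 893.0·20.30) / 6553 = 28880/6553 = 4.407 mg/L.
Half-life 0.839 d → k = ln 2 / 0.839 = 0.8262 d⁻¹.
Decay over the reach: 4.407·exp(−kt) = 4.407·0.6616 = 2.916 mg/L.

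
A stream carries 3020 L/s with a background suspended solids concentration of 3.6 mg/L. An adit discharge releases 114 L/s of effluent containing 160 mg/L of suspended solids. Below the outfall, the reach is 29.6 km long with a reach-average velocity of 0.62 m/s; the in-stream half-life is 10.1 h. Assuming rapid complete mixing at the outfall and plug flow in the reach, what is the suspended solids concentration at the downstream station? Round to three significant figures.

3.74 mg/L

Mass balance: C = (3020·3.600 + 114.0·160.0) / 3134 = 29110/3134 = 9.289 mg/L.
Travel time t = 29.6·1000 / 0.62 = 47740 s = 13.26 h.
Half-life 10.1 h → k = ln 2 / 10.1 = 0.06863 h⁻¹ = 1.647 d⁻¹.
First-order decay: C = 9.289·exp(−k·t) = 9.289·0.4025 = 3.739 mg/L.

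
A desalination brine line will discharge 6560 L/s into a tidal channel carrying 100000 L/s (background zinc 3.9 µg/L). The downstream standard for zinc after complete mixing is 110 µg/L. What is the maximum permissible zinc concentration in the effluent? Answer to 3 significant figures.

1730 µg/L

At the limit, (Qr·Cr + Qe·Cₑ)/(Qr + Qe) = 110:
Cₑ = (106600·110 − 100000·3.900) / 6560 = 1727 µg/L.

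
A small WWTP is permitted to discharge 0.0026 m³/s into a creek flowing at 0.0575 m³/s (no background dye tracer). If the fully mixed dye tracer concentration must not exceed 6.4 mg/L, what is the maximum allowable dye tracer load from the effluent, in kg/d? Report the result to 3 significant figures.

33.2 kg/d

Mass balance at the limit: 0.05750·0 + 0.002600·Cₑ = 0.06010·6.4 → Cₑ = 147.9 mg/L.
Load = 0.002600 m³/s × 147.9 g/m³ × 86 400 s/d = 33.23 kg/d.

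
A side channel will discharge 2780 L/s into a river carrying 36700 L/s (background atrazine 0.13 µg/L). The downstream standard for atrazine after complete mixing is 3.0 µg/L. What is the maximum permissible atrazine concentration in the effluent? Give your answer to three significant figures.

At the limit, (Qr·Cr + Qe·Cₑ)/(Qr + Qe) = 3.0:
Cₑ = (39480·3.0 − 36700·0.1300) / 2780 = 40.89 µg/L.

40.9 µg/L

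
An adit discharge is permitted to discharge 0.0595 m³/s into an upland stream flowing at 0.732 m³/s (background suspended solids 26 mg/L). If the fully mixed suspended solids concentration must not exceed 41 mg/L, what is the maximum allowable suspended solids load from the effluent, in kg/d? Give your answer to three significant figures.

Mass balance at the limit: 0.7320·26.00 + 0.05950·Cₑ = 0.7915·41 → Cₑ = 225.5 mg/L.
Load = 0.05950 m³/s × 225.5 g/m³ × 86 400 s/d = 1159 kg/d.

1160 kg/d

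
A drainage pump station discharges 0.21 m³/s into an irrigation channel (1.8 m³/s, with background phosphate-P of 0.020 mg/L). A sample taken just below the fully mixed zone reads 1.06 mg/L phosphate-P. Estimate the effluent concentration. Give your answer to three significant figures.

9.97 mg/L

Mass balance: 1.800·0.02000 + 0.2100·Cₑ = 2.010·1.060
→ Cₑ = (2.010·1.060 − 1.800·0.02000) / 0.2100 = 9.974 mg/L.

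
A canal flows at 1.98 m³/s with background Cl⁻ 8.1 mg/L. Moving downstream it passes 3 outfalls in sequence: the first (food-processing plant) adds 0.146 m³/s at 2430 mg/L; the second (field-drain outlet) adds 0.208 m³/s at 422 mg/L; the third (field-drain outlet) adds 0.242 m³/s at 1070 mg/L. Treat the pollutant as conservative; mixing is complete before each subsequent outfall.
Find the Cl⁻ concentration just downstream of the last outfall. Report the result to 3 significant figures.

279 mg/L

After outfall 1: Q = 1.980 + 0.1460 = 2.126 m³/s; C = (1.980·8.100 + 0.1460·2430)/2.126 = 174.4 mg/L.
After outfall 2: Q = 2.126 + 0.2080 = 2.334 m³/s; C = (2.126·174.4 + 0.2080·422.0)/2.334 = 196.5 mg/L.
After outfall 3: Q = 2.334 + 0.2420 = 2.576 m³/s; C = (2.334·196.5 + 0.2420·1070)/2.576 = 278.5 mg/L.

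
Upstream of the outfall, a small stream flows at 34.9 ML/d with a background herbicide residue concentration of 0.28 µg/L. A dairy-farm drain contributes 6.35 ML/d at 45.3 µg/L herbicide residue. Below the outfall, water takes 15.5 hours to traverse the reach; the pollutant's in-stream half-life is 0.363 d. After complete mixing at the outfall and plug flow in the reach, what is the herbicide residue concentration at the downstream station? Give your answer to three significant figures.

Flow-weighted average: C = (34.90·0.2800 + 6.350·45.30) / 41.25 = 297.4/41.25 = 7.210 µg/L.
Half-life 0.363 d → k = ln 2 / 0.363 = 1.909 d⁻¹.
Applying C = C₀e^(−kt): 7.210 × 0.2914 = 2.101 µg/L.

2.10 µg/L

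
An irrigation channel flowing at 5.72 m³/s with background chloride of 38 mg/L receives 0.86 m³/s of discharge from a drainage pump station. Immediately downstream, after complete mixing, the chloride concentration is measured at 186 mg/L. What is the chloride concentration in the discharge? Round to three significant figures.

1170 mg/L

Mass balance: 5.720·38.00 + 0.8600·Cₑ = 6.580·186.0
→ Cₑ = (6.580·186.0 − 5.720·38.00) / 0.8600 = 1170 mg/L.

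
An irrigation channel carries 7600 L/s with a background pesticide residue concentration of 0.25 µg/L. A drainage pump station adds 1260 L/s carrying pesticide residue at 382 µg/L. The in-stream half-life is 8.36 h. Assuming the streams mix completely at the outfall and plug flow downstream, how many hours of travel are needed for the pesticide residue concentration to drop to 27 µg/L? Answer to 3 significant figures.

8.48 h

Mass balance: C = (7600·0.2500 + 1260·382.0) / 8860 = 483200/8860 = 54.54 µg/L.
Half-life 8.36 h → k = ln 2 / 8.36 = 0.08291 h⁻¹ = 1.990 d⁻¹.
54.54·exp(−k·t) = 27 → t = ln(54.54/27)/k = 30530 s = 8.480 h.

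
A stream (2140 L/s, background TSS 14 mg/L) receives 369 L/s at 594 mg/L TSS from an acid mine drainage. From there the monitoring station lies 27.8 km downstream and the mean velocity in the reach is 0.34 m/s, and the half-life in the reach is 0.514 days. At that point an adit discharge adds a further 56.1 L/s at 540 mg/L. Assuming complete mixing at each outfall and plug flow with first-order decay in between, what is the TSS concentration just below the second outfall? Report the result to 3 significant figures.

Mass balance: C = (2140·14.00 + 369.0·594.0) / 2509 = 249100/2509 = 99.30 mg/L; combined flow 2509 L/s.
Travel time t = 27.8·1000 / 0.34 = 81760 s = 22.71 h.
Half-life 0.514 d → k = ln 2 / 0.514 = 1.349 d⁻¹.
First-order decay: C = 99.30·exp(−k·t) = 99.30·0.2791 = 27.71 mg/L.
At the second outfall, C = (2509·27.71 + 56.10·540.0) / (2509 + 56.10) = 38.92 mg/L.

38.9 mg/L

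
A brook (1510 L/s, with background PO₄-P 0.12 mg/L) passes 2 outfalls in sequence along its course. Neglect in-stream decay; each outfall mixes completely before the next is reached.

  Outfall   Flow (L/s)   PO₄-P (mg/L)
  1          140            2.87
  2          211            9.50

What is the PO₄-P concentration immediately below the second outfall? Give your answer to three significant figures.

Below outfall 1: Q → 1650 L/s, C = (1510·0.1200 + 140.0·2.870)/1650 = 0.3533 mg/L.
Below outfall 2: Q → 1861 L/s, C = (1650·0.3533 + 211.0·9.500)/1861 = 1.390 mg/L.

1.39 mg/L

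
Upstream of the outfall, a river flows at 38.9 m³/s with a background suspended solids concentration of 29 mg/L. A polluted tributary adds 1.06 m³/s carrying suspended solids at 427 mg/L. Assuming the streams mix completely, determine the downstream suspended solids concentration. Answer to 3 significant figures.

Mass balance: C = (38.90·29.00 + 1.060·427.0) / 39.96 = 1581/39.96 = 39.56 mg/L.

39.6 mg/L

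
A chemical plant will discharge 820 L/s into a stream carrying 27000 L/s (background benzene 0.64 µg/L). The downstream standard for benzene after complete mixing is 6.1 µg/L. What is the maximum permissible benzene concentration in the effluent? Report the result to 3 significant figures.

At the limit, (Qr·Cr + Qe·Cₑ)/(Qr + Qe) = 6.1:
Cₑ = (27820·6.1 − 27000·0.6400) / 820.0 = 185.9 µg/L.

186 µg/L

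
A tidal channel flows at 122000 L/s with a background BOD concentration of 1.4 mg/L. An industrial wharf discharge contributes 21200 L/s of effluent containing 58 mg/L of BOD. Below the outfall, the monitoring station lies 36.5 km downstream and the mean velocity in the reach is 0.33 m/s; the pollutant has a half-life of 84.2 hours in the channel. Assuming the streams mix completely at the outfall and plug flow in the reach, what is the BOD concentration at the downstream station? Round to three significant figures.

Mixed concentration C = ΣQC/ΣQ = (122000·1.400 + 21200·58.00) / 143200 = 1400000/143200 = 9.779 mg/L.
Travel time t = 36.5·1000 / 0.33 = 110600 s = 30.72 h.
Half-life 84.2 h → k = ln 2 / 84.2 = 0.008232 h⁻¹ = 0.1976 d⁻¹.
First-order decay: C = 9.779·exp(−k·t) = 9.779·0.7765 = 7.594 mg/L.

7.59 mg/L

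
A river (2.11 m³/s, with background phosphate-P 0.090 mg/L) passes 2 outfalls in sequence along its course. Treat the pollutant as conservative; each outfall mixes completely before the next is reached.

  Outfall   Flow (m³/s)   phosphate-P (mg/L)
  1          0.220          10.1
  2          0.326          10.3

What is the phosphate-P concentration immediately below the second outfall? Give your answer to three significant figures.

After outfall 1: Q = 2.110 + 0.2200 = 2.330 m³/s; C = (2.110·0.09000 + 0.2200·10.10)/2.330 = 1.035 mg/L.
After outfall 2: Q = 2.330 + 0.3260 = 2.656 m³/s; C = (2.330·1.035 + 0.3260·10.30)/2.656 = 2.172 mg/L.

2.17 mg/L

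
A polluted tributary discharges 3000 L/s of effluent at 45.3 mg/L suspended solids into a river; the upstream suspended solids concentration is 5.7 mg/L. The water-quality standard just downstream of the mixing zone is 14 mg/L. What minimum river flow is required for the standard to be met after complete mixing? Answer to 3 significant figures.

Set C_mix = 14: (Q·5.700 + 3000·45.30) / (Q + 3000) = 14
→ Q = 3000·(45.30 − 14)/(14 − 5.700) = 11310 L/s.

11300 L/s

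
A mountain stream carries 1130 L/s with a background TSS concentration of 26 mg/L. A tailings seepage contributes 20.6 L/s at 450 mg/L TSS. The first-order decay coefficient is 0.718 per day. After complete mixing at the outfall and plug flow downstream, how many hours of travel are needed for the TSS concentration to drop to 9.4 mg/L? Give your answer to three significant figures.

Flow-weighted average: C = (1130·26.00 + 20.60·450.0) / 1151 = 38650/1151 = 33.59 mg/L.
33.59·exp(−k·t) = 9.4 → t = ln(33.59/9.4)/k = 153300 s = 42.57 h.

42.6 h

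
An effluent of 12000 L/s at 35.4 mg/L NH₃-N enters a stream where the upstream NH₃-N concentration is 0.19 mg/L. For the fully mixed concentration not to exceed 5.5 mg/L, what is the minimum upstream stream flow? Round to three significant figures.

Set C_mix = 5.5: (Q·0.1900 + 12000·35.40) / (Q + 12000) = 5.5
→ Q = 12000·(35.40 − 5.5)/(5.5 − 0.1900) = 67570 L/s.

67600 L/s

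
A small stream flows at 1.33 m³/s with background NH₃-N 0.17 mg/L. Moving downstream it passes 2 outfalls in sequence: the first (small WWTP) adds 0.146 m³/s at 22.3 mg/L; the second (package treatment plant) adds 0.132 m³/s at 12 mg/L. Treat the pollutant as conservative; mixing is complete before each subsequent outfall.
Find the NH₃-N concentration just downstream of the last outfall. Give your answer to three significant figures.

3.15 mg/L

Outfall 1: combined Q = 1.476 m³/s; C = (1.330·0.1700 + 0.1460·22.30)/1.476 = 2.359 mg/L.
Outfall 2: combined Q = 1.608 m³/s; C = (1.476·2.359 + 0.1320·12.00)/1.608 = 3.150 mg/L.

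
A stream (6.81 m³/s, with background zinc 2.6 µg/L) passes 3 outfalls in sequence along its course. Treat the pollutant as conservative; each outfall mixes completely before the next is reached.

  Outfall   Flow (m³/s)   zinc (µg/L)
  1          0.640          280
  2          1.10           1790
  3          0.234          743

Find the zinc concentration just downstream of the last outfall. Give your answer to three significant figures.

266 µg/L

After outfall 1: Q = 6.810 + 0.6400 = 7.450 m³/s; C = (6.810·2.600 + 0.6400·280.0)/7.450 = 26.43 µg/L.
After outfall 2: Q = 7.450 + 1.100 = 8.550 m³/s; C = (7.450·26.43 + 1.100·1790)/8.550 = 253.3 µg/L.
After outfall 3: Q = 8.550 + 0.2340 = 8.784 m³/s; C = (8.550·253.3 + 0.2340·743.0)/8.784 = 266.4 µg/L.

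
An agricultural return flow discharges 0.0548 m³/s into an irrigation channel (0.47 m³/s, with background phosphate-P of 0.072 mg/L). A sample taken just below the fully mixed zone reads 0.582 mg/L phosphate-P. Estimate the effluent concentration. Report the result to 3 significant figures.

Mass balance: 0.4700·0.07200 + 0.05480·Cₑ = 0.5248·0.5820
→ Cₑ = (0.5248·0.5820 − 0.4700·0.07200) / 0.05480 = 4.956 mg/L.

4.96 mg/L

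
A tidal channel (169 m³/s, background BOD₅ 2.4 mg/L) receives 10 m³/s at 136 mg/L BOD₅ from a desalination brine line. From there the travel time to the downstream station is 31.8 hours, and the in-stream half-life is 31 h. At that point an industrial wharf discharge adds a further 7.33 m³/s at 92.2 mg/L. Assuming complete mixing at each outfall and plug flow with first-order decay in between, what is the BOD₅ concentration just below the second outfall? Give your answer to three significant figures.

Conservation of mass: C = (169.0·2.400 + 10.00·136.0) / 179.0 = 1766/179.0 = 9.864 mg/L; combined flow 179.0 m³/s.
Half-life 31 h → k = ln 2 / 31 = 0.02236 h⁻¹ = 0.5366 d⁻¹.
Decay over the reach: 9.864·exp(−kt) = 9.864·0.4911 = 4.844 mg/L.
Second outfall: C = (179.0·4.844 + 7.330·92.20)/186.3 = 8.281 mg/L.

8.28 mg/L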